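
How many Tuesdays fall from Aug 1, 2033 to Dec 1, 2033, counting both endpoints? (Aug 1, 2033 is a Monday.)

18

Aug 1, 2033 is a Monday; the first Tuesday on or after it is Aug 2, 2033 (1 day later).
From Aug 2, 2033 to Dec 1, 2033: 29 + 30 + 31 + 30 + 1 = 121 days (rest of Aug, Sep, Oct, Nov, Dec).
121 ÷ 7 = 17 full weeks with remainder 2, so 17 more Tuesdays after the first → 18.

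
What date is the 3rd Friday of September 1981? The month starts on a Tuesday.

1981-09-18

September 1981 begins on a Tuesday, so the first Friday is September 4 (3 days later).
The 3rd Friday is 2 weeks later: 4 + 14 = 18.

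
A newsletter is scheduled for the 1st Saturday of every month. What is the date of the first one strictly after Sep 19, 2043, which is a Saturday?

Oct 3, 2043

Sep 2043 starts on a Tuesday, so its 1st Saturday is Sep 5, 2043 (4 days in).
That is not after Sep 19, 2043, so look at Oct 2043.
Oct 2043 starts on a Thursday, so its 1st Saturday is Oct 3, 2043 (2 days in).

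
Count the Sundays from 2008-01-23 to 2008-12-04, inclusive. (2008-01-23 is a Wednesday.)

2008-01-23 is a Wednesday; the first Sunday on or after it is 2008-01-27 (4 days later).
From 2008-01-27 to 2008-12-04: 4 + 29 + 31 + 30 + 31 + 30 + 31 + 31 + 30 + 31 + 30 + 4 = 312 days (rest of January, February, March, April, May, June, July, August, September, October, November, December).
312 ÷ 7 = 44 full weeks with remainder 4, so 44 more Sundays after the first → 45.

45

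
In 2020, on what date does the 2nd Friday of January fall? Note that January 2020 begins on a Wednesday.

January 2020 begins on a Wednesday, so the first Friday is January 3 (2 days later).
The 2nd Friday is 1 weeks later: 3 + 7 = 10.

2020-01-10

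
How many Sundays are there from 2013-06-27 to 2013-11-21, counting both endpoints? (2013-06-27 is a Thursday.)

2013-06-27 is a Thursday; the first Sunday on or after it is 2013-06-30 (3 days later).
From 2013-06-30 to 2013-11-21: 0 + 31 + 31 + 30 + 31 + 21 = 144 days (rest of June, July, August, September, October, November).
144 ÷ 7 = 20 full weeks with remainder 4, so 20 more Sundays after the first → 21.

21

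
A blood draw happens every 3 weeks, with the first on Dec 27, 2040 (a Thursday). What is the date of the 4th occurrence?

Feb 28, 2041

The 4th occurrence is 3 intervals after the first: 3 × 21 = 63 days after Dec 27, 2040.
Dec has 31 days — 4 days to the end of Dec leaves 59.
Jan has 31 days (28 left).
28 days into Feb → Feb 28, 2041.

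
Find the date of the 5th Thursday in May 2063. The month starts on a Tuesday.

May 2063 begins on a Tuesday, so the first Thursday is May 3 (2 days later).
The 5th Thursday is 4 weeks later: 3 + 28 = 31.

2063-05-31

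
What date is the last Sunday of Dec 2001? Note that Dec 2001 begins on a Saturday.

Dec 2001 begins on a Saturday, so the first Sunday is Dec 2 (1 day later).
Dec 2001 has 31 days. Adding weeks: 2, 9, 16, 23, 30 — the last one ≤ 31 is the 30th.

Dec 30, 2001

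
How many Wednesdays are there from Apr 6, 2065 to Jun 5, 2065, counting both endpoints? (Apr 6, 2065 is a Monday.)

9

Apr 6, 2065 is a Monday; the first Wednesday on or after it is Apr 8, 2065 (2 days later).
From Apr 8, 2065 to Jun 5, 2065: 22 + 31 + 5 = 58 days (rest of Apr, May, Jun).
58 ÷ 7 = 8 full weeks with remainder 2, so 8 more Wednesdays after the first → 9.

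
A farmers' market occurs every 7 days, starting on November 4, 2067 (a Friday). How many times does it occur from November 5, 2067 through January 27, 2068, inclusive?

Occurrences land 7·i days after November 4, 2067 for i = 0, 1, 2, …
November 5, 2067 is 1 day after the start; 1 ÷ 7 = 0 remainder 1; since the remainder is 1, round up to i = 1. First occurrence in the window: #2 on November 11, 2067 (1×7 = 7 days in).
January 27, 2068 is 84 days after the start; 84 ÷ 7 = 12 remainder 0. Last occurrence in the window: #13 on January 27, 2068.
Occurrences #2 through #13: 12 in total.

12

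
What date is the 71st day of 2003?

January has 31 days (71 − 31 = 40 remain).
February has 28 days (40 − 28 = 12 remain).
12 into March → March 12.

12 March 2003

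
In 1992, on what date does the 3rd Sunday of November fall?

15 November 1992

The first Sunday of November 1992 is November 1.
The 3rd Sunday is 2 weeks later: 1 + 14 = 15.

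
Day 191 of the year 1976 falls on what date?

January has 31 days (191 − 31 = 160 remain).
February has 29 days (160 − 29 = 131 remain).
March has 31 days (131 − 31 = 100 remain).
April has 30 days (100 − 30 = 70 remain).
May has 31 days (70 − 31 = 39 remain).
June has 30 days (39 − 30 = 9 remain).
9 into July → July 9.

1976-07-09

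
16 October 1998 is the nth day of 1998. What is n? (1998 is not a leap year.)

Days in months before October: 31 + 28 + 31 + 30 + 31 + 30 + 31 + 31 + 30 = 273.
Plus 16 days into October → day 289.

289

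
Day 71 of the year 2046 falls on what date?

Jan has 31 days (71 − 31 = 40 remain).
Feb has 28 days (40 − 28 = 12 remain).
12 into Mar → Mar 12.

Mar 12, 2046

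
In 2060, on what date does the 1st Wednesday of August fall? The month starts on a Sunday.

August 2060 begins on a Sunday, so the first Wednesday is August 4 (3 days later).

August 4, 2060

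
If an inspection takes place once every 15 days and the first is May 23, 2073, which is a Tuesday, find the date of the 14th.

The 14th occurrence is 13 intervals after the first: 13 × 15 = 195 days after May 23, 2073.
May has 31 days — 8 days to the end of May leaves 187.
June has 30 days (157 left).
July has 31 days (126 left).
August has 31 days (95 left).
September has 30 days (65 left).
October has 31 days (34 left).
November has 30 days (4 left).
4 days into December → December 4, 2073.

December 4, 2073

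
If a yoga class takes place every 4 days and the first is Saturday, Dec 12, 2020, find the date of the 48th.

Jun 18, 2021

The 48th occurrence is 47 intervals after the first: 47 × 4 = 188 days after Dec 12, 2020.
Dec has 31 days — 19 days to the end of Dec leaves 169.
Jan has 31 days (138 left).
Feb has 28 days (110 left).
Mar has 31 days (79 left).
Apr has 30 days (49 left).
May has 31 days (18 left).
18 days into Jun → Jun 18, 2021.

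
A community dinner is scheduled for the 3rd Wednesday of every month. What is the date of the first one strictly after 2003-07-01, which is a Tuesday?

2003-07-16

July 2003 starts on a Tuesday; its first Wednesday is the 2nd, so the 3rd Wednesday is the 16th — 2003-07-16.
2003-07-16 is after 2003-07-01, so that is the next one.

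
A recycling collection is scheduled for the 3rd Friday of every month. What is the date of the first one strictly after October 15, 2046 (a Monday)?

October 19, 2046

October 2046 starts on a Monday; its first Friday is the 5th, so the 3rd Friday is the 19th — October 19, 2046.
October 19, 2046 is after October 15, 2046, so that is the next one.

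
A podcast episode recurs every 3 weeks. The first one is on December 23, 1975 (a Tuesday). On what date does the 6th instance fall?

April 6, 1976

The 6th occurrence is 5 intervals after the first: 5 × 21 = 105 days after December 23, 1975.
December has 31 days — 8 days to the end of December leaves 97.
January has 31 days (66 left).
February has 29 days (37 left).
March has 31 days (6 left).
6 days into April → April 6, 1976.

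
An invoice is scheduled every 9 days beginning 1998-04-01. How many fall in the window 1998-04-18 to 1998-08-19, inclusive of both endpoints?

Occurrences land 9·i days after 1998-04-01 for i = 0, 1, 2, …
1998-04-18 is 17 days after the start; 17 ÷ 9 = 1 remainder 8; since the remainder is 8, round up to i = 2. First occurrence in the window: #3 on 1998-04-19 (2×9 = 18 days in).
1998-08-19 is 140 days after the start; 140 ÷ 9 = 15 remainder 5. Last occurrence in the window: #16 on 1998-08-14.
Occurrences #3 through #16: 14 in total.

14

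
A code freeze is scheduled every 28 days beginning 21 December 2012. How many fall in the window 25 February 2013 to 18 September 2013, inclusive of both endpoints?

Occurrences land 28·i days after 21 December 2012 for i = 0, 1, 2, …
25 February 2013 is 66 days after the start; 66 ÷ 28 = 2 remainder 10; since the remainder is 10, round up to i = 3. First occurrence in the window: #4 on 15 March 2013 (3×28 = 84 days in).
18 September 2013 is 271 days after the start; 271 ÷ 28 = 9 remainder 19. Last occurrence in the window: #10 on 30 August 2013.
Occurrences #4 through #10: 7 in total.

7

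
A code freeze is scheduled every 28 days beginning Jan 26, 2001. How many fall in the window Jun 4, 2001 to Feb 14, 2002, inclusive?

Occurrences land 28·i days after Jan 26, 2001 for i = 0, 1, 2, …
Jun 4, 2001 is 129 days after the start; 129 ÷ 28 = 4 remainder 17; since the remainder is 17, round up to i = 5. First occurrence in the window: #6 on Jun 15, 2001 (5×28 = 140 days in).
Feb 14, 2002 is 384 days after the start; 384 ÷ 28 = 13 remainder 20. Last occurrence in the window: #14 on Jan 25, 2002.
Occurrences #6 through #14: 9 in total.

9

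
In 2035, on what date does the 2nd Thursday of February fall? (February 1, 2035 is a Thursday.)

8 February 2035

February 2035 begins on a Thursday, so the first Thursday is February 1.
The 2nd Thursday is 1 weeks later: 1 + 7 = 8.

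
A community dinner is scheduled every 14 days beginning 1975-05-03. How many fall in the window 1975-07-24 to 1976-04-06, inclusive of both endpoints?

Occurrences land 14·i days after 1975-05-03 for i = 0, 1, 2, …
1975-07-24 is 82 days after the start; 82 ÷ 14 = 5 remainder 12; since the remainder is 12, round up to i = 6. First occurrence in the window: #7 on 1975-07-26 (6×14 = 84 days in).
1976-04-06 is 339 days after the start; 339 ÷ 14 = 24 remainder 3. Last occurrence in the window: #25 on 1976-04-03.
Occurrences #7 through #25: 19 in total.

19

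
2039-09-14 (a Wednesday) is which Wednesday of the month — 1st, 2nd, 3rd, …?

2nd

Day 14 falls in week ⌈14/7⌉ of the month.
Days 1–7 hold the 1st Wednesday, 8–14 the 2nd, 15–21 the 3rd, 22–28 the 4th, 29–31 the 5th.
14 is in the range for the 2nd.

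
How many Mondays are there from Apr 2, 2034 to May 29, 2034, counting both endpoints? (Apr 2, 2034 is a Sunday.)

9

Apr 2, 2034 is a Sunday; the first Monday on or after it is Apr 3, 2034 (1 day later).
From Apr 3, 2034 to May 29, 2034: 27 + 29 = 56 days (rest of Apr, May).
56 ÷ 7 = 8 full weeks with remainder 0, so 8 more Mondays after the first → 9.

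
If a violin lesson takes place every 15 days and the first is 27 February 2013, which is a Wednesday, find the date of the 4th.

The 4th occurrence is 3 intervals after the first: 3 × 15 = 45 days after 27 February 2013.
February has 28 days — 1 day to the end of February leaves 44.
March has 31 days (13 left).
13 days into April → 13 April 2013.

13 April 2013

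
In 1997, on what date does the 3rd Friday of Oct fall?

Oct 1997 begins on a Wednesday, so the first Friday is Oct 3 (2 days later).
The 3rd Friday is 2 weeks later: 3 + 14 = 17.

Oct 17, 1997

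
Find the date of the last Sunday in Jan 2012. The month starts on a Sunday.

Jan 29, 2012

Jan 2012 begins on a Sunday, so the first Sunday is Jan 1.
Jan 2012 has 31 days. Adding weeks: 1, 8, 15, 22, 29 — the last one ≤ 31 is the 29th.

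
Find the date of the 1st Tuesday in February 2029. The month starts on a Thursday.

February 2029 begins on a Thursday, so the first Tuesday is February 6 (5 days later).

6 February 2029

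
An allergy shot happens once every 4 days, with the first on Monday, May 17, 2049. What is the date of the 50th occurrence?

The 50th occurrence is 49 intervals after the first: 49 × 4 = 196 days after May 17, 2049.
May has 31 days — 14 days to the end of May leaves 182.
Jun has 30 days (152 left).
Jul has 31 days (121 left).
Aug has 31 days (90 left).
Sep has 30 days (60 left).
Oct has 31 days (29 left).
29 days into Nov → Nov 29, 2049.

Nov 29, 2049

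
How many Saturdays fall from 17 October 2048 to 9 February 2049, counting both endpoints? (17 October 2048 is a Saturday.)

17 October 2048 is a Saturday; the first Saturday on or after it is 17 October 2048.
From 17 October 2048 to 9 February 2049: 14 + 30 + 31 + 31 + 9 = 115 days (rest of October, November, December, January, February).
115 ÷ 7 = 16 full weeks with remainder 3, so 16 more Saturdays after the first → 17.

17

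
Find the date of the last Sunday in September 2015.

September 2015 begins on a Tuesday, so the first Sunday is September 6 (5 days later).
September 2015 has 30 days. Adding weeks: 6, 13, 20, 27 — the last one ≤ 30 is the 27th.

27 September 2015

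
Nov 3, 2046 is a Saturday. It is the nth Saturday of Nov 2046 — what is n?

1st

Day 3 falls in week ⌈3/7⌉ of the month.
Days 1–7 hold the 1st Saturday, 8–14 the 2nd, 15–21 the 3rd, 22–28 the 4th, 29–31 the 5th.
3 is in the range for the 1st.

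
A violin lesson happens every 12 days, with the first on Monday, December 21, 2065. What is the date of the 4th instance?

January 26, 2066

The 4th occurrence is 3 intervals after the first: 3 × 12 = 36 days after December 21, 2065.
December has 31 days — 10 days to the end of December leaves 26.
26 days into January → January 26, 2066.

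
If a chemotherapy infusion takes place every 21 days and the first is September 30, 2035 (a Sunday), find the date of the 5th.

The 5th occurrence is 4 intervals after the first: 4 × 21 = 84 days after September 30, 2035.
September has 30 days — 0 days to the end of September leaves 84.
October has 31 days (53 left).
November has 30 days (23 left).
23 days into December → December 23, 2035.

December 23, 2035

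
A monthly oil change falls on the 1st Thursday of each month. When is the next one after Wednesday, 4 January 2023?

5 January 2023

January 2023 starts on a Sunday, so its 1st Thursday is 5 January 2023 (4 days in).
5 January 2023 is after 4 January 2023, so that is the next one.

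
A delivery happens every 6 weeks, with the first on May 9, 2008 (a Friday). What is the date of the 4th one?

Sep 12, 2008

The 4th occurrence is 3 intervals after the first: 3 × 42 = 126 days after May 9, 2008.
May has 31 days — 22 days to the end of May leaves 104.
Jun has 30 days (74 left).
Jul has 31 days (43 left).
Aug has 31 days (12 left).
12 days into Sep → Sep 12, 2008.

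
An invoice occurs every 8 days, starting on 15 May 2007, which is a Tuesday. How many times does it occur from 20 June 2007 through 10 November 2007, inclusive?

18

Occurrences land 8·i days after 15 May 2007 for i = 0, 1, 2, …
20 June 2007 is 36 days after the start; 36 ÷ 8 = 4 remainder 4; since the remainder is 4, round up to i = 5. First occurrence in the window: #6 on 24 June 2007 (5×8 = 40 days in).
10 November 2007 is 179 days after the start; 179 ÷ 8 = 22 remainder 3. Last occurrence in the window: #23 on 7 November 2007.
Occurrences #6 through #23: 18 in total.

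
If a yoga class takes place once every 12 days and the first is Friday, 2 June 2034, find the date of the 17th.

The 17th occurrence is 16 intervals after the first: 16 × 12 = 192 days after 2 June 2034.
June has 30 days — 28 days to the end of June leaves 164.
July has 31 days (133 left).
August has 31 days (102 left).
September has 30 days (72 left).
October has 31 days (41 left).
November has 30 days (11 left).
11 days into December → 11 December 2034.

11 December 2034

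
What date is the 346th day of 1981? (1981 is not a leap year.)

Dec 12, 1981

Jan has 31 days (346 − 31 = 315 remain).
Feb has 28 days (315 − 28 = 287 remain).
Mar has 31 days (287 − 31 = 256 remain).
Apr has 30 days (256 − 30 = 226 remain).
May has 31 days (226 − 31 = 195 remain).
Jun has 30 days (195 − 30 = 165 remain).
Jul has 31 days (165 − 31 = 134 remain).
Aug has 31 days (134 − 31 = 103 remain).
Sep has 30 days (103 − 30 = 73 remain).
Oct has 31 days (73 − 31 = 42 remain).
Nov has 30 days (42 − 30 = 12 remain).
12 into Dec → Dec 12.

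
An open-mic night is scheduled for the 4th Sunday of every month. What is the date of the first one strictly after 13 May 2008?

25 May 2008

May 2008 starts on a Thursday; its first Sunday is the 4th, so the 4th Sunday is the 25th — 25 May 2008.
25 May 2008 is after 13 May 2008, so that is the next one.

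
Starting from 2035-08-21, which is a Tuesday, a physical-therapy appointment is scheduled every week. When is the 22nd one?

The 22nd occurrence is 21 intervals after the first: 21 × 7 = 147 days after 2035-08-21.
August has 31 days — 10 days to the end of August leaves 137.
September has 30 days (107 left).
October has 31 days (76 left).
November has 30 days (46 left).
December has 31 days (15 left).
15 days into January → 2036-01-15.

2036-01-15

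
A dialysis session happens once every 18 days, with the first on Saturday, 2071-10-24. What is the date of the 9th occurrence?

2072-03-16

The 9th occurrence is 8 intervals after the first: 8 × 18 = 144 days after 2071-10-24.
October has 31 days — 7 days to the end of October leaves 137.
November has 30 days (107 left).
December has 31 days (76 left).
January has 31 days (45 left).
February has 29 days (16 left).
16 days into March → 2072-03-16.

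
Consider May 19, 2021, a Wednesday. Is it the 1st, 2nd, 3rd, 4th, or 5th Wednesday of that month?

3rd

Day 19 falls in week ⌈19/7⌉ of the month.
Days 1–7 hold the 1st Wednesday, 8–14 the 2nd, 15–21 the 3rd, 22–28 the 4th, 29–31 the 5th.
19 is in the range for the 3rd.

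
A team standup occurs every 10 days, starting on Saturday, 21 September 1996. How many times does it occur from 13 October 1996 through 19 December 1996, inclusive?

Occurrences land 10·i days after 21 September 1996 for i = 0, 1, 2, …
13 October 1996 is 22 days after the start; 22 ÷ 10 = 2 remainder 2; since the remainder is 2, round up to i = 3. First occurrence in the window: #4 on 21 October 1996 (3×10 = 30 days in).
19 December 1996 is 89 days after the start; 89 ÷ 10 = 8 remainder 9. Last occurrence in the window: #9 on 10 December 1996.
Occurrences #4 through #9: 6 in total.

6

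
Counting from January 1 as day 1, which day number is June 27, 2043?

Days in months before June: 31 + 28 + 31 + 30 + 31 = 151.
Plus 27 days into June → day 178.

178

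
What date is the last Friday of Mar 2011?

Mar 2011 begins on a Tuesday, so the first Friday is Mar 4 (3 days later).
Mar 2011 has 31 days. Adding weeks: 4, 11, 18, 25 — the last one ≤ 31 is the 25th.

Mar 25, 2011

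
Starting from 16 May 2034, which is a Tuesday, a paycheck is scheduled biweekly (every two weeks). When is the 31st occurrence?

The 31st occurrence is 30 intervals after the first: 30 × 14 = 420 days after 16 May 2034.
May has 31 days — 15 days to the end of May leaves 405.
From end of May to end of 2034 is 214 days (191 left).
January has 31 days (160 left).
February has 28 days (132 left).
March has 31 days (101 left).
April has 30 days (71 left).
May has 31 days (40 left).
June has 30 days (10 left).
10 days into July → 10 July 2035.

10 July 2035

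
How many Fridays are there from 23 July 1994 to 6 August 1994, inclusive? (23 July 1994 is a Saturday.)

23 July 1994 is a Saturday; the first Friday on or after it is 29 July 1994 (6 days later).
From 29 July 1994 to 6 August 1994: 2 + 6 = 8 days (rest of July, August).
8 ÷ 7 = 1 full weeks with remainder 1, so 1 more Fridays after the first → 2.

2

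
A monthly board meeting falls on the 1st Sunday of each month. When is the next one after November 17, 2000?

December 3, 2000

November 2000 starts on a Wednesday, so its 1st Sunday is November 5, 2000 (4 days in).
That is not after November 17, 2000, so look at December 2000.
December 2000 starts on a Friday, so its 1st Sunday is December 3, 2000 (2 days in).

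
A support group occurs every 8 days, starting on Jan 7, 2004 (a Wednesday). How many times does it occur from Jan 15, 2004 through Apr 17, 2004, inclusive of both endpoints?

Occurrences land 8·i days after Jan 7, 2004 for i = 0, 1, 2, …
Jan 15, 2004 is 8 days after the start; 8 ÷ 8 = 1 remainder 0. First occurrence in the window: #2 on Jan 15, 2004 (1×8 = 8 days in).
Apr 17, 2004 is 101 days after the start; 101 ÷ 8 = 12 remainder 5. Last occurrence in the window: #13 on Apr 12, 2004.
Occurrences #2 through #13: 12 in total.

12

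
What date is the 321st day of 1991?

January has 31 days (321 − 31 = 290 remain).
February has 28 days (290 − 28 = 262 remain).
March has 31 days (262 − 31 = 231 remain).
April has 30 days (231 − 30 = 201 remain).
May has 31 days (201 − 31 = 170 remain).
June has 30 days (170 − 30 = 140 remain).
July has 31 days (140 − 31 = 109 remain).
August has 31 days (109 − 31 = 78 remain).
September has 30 days (78 − 30 = 48 remain).
October has 31 days (48 − 31 = 17 remain).
17 into November → November 17.

17 November 1991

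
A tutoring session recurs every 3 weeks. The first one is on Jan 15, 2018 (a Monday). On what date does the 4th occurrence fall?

The 4th occurrence is 3 intervals after the first: 3 × 21 = 63 days after Jan 15, 2018.
Jan has 31 days — 16 days to the end of Jan leaves 47.
Feb has 28 days (19 left).
19 days into Mar → Mar 19, 2018.

Mar 19, 2018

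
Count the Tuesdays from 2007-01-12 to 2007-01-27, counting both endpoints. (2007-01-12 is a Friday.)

2007-01-12 is a Friday; the first Tuesday on or after it is 2007-01-16 (4 days later).
From 2007-01-16 to 2007-01-27 is 27 − 16 = 11 days.
11 ÷ 7 = 1 full weeks with remainder 4, so 1 more Tuesdays after the first → 2.

2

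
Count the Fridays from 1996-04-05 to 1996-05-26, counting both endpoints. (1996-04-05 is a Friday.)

1996-04-05 is a Friday; the first Friday on or after it is 1996-04-05.
From 1996-04-05 to 1996-05-26: 25 + 26 = 51 days (rest of April, May).
51 ÷ 7 = 7 full weeks with remainder 2, so 7 more Fridays after the first → 8.

8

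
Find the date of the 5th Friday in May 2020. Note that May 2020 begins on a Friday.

May 29, 2020

May 2020 begins on a Friday, so the first Friday is May 1.
The 5th Friday is 4 weeks later: 1 + 28 = 29.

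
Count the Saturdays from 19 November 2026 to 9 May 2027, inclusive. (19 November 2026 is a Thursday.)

19 November 2026 is a Thursday; the first Saturday on or after it is 21 November 2026 (2 days later).
From 21 November 2026 to 9 May 2027: 9 + 31 + 31 + 28 + 31 + 30 + 9 = 169 days (rest of November, December, January, February, March, April, May).
169 ÷ 7 = 24 full weeks with remainder 1, so 24 more Saturdays after the first → 25.

25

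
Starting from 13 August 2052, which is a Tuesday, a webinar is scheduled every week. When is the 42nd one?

The 42nd occurrence is 41 intervals after the first: 41 × 7 = 287 days after 13 August 2052.
August has 31 days — 18 days to the end of August leaves 269.
September has 30 days (239 left).
October has 31 days (208 left).
November has 30 days (178 left).
December has 31 days (147 left).
January has 31 days (116 left).
February has 28 days (88 left).
March has 31 days (57 left).
April has 30 days (27 left).
27 days into May → 27 May 2053.

27 May 2053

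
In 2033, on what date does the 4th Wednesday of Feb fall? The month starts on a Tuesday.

Feb 2033 begins on a Tuesday, so the first Wednesday is Feb 2 (1 day later).
The 4th Wednesday is 3 weeks later: 2 + 21 = 23.

Feb 23, 2033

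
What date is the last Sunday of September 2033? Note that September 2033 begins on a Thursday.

2033-09-25

September 2033 begins on a Thursday, so the first Sunday is September 4 (3 days later).
September 2033 has 30 days. Adding weeks: 4, 11, 18, 25 — the last one ≤ 30 is the 25th.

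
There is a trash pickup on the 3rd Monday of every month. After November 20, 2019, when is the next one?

November 2019 starts on a Friday; its first Monday is the 4th, so the 3rd Monday is the 18th — November 18, 2019.
That is not after November 20, 2019, so look at December 2019.
December 2019 starts on a Sunday; its first Monday is the 2nd, so the 3rd Monday is the 16th — December 16, 2019.

December 16, 2019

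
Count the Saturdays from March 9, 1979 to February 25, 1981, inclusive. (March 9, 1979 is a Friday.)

103

March 9, 1979 is a Friday; the first Saturday on or after it is March 10, 1979 (1 day later).
From March 10, 1979 to February 25, 1981: 296 + 366 + 56 = 718 days (rest of 1979, 1980, to February 25, 1981 in 1981).
718 ÷ 7 = 102 full weeks with remainder 4, so 102 more Saturdays after the first → 103.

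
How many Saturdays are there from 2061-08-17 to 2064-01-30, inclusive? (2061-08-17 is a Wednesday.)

128

2061-08-17 is a Wednesday; the first Saturday on or after it is 2061-08-20 (3 days later).
From 2061-08-20 to 2064-01-30: 133 + 365 + 365 + 30 = 893 days (rest of 2061, 2062, 2063, to 2064-01-30 in 2064).
893 ÷ 7 = 127 full weeks with remainder 4, so 127 more Saturdays after the first → 128.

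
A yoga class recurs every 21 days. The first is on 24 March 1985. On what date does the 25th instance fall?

The 25th occurrence is 24 intervals after the first: 24 × 21 = 504 days after 24 March 1985.
March has 31 days — 7 days to the end of March leaves 497.
From end of March to end of 1985 is 275 days (222 left).
January has 31 days (191 left).
February has 28 days (163 left).
March has 31 days (132 left).
April has 30 days (102 left).
May has 31 days (71 left).
June has 30 days (41 left).
July has 31 days (10 left).
10 days into August → 10 August 1986.

10 August 1986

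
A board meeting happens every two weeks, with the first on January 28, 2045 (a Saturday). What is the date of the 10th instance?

The 10th occurrence is 9 intervals after the first: 9 × 14 = 126 days after January 28, 2045.
January has 31 days — 3 days to the end of January leaves 123.
February has 28 days (95 left).
March has 31 days (64 left).
April has 30 days (34 left).
May has 31 days (3 left).
3 days into June → June 3, 2045.

June 3, 2045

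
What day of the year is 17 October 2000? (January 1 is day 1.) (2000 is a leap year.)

291

Days in months before October: 31 + 29 + 31 + 30 + 31 + 30 + 31 + 31 + 30 = 274.
Plus 17 days into October → day 291.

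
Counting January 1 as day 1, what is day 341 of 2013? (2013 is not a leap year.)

Dec 7, 2013

Jan has 31 days (341 − 31 = 310 remain).
Feb has 28 days (310 − 28 = 282 remain).
Mar has 31 days (282 − 31 = 251 remain).
Apr has 30 days (251 − 30 = 221 remain).
May has 31 days (221 − 31 = 190 remain).
Jun has 30 days (190 − 30 = 160 remain).
Jul has 31 days (160 − 31 = 129 remain).
Aug has 31 days (129 − 31 = 98 remain).
Sep has 30 days (98 − 30 = 68 remain).
Oct has 31 days (68 − 31 = 37 remain).
Nov has 30 days (37 − 30 = 7 remain).
7 into Dec → Dec 7.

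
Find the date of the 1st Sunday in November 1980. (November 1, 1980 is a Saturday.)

November 1980 begins on a Saturday, so the first Sunday is November 2 (1 day later).

1980-11-02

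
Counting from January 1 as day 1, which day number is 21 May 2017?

Days in months before May: 31 + 28 + 31 + 30 = 120.
Plus 21 days into May → day 141.

141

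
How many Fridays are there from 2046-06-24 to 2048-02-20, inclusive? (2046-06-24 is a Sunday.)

2046-06-24 is a Sunday; the first Friday on or after it is 2046-06-29 (5 days later).
From 2046-06-29 to 2048-02-20: 185 + 365 + 51 = 601 days (rest of 2046, 2047, to 2048-02-20 in 2048).
601 ÷ 7 = 85 full weeks with remainder 6, so 85 more Fridays after the first → 86.

86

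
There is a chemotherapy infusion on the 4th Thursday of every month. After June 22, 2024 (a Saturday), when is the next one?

June 2024 starts on a Saturday; its first Thursday is the 6th, so the 4th Thursday is the 27th — June 27, 2024.
June 27, 2024 is after June 22, 2024, so that is the next one.

June 27, 2024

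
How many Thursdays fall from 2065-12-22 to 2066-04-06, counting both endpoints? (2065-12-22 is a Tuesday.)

15

2065-12-22 is a Tuesday; the first Thursday on or after it is 2065-12-24 (2 days later).
From 2065-12-24 to 2066-04-06: 7 + 31 + 28 + 31 + 6 = 103 days (rest of December, January, February, March, April).
103 ÷ 7 = 14 full weeks with remainder 5, so 14 more Thursdays after the first → 15.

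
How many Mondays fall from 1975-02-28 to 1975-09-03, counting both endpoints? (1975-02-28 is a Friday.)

27

1975-02-28 is a Friday; the first Monday on or after it is 1975-03-03 (3 days later).
From 1975-03-03 to 1975-09-03: 28 + 30 + 31 + 30 + 31 + 31 + 3 = 184 days (rest of March, April, May, June, July, August, September).
184 ÷ 7 = 26 full weeks with remainder 2, so 26 more Mondays after the first → 27.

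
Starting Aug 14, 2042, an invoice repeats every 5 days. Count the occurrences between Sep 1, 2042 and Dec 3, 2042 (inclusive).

Occurrences land 5·i days after Aug 14, 2042 for i = 0, 1, 2, …
Sep 1, 2042 is 18 days after the start; 18 ÷ 5 = 3 remainder 3; since the remainder is 3, round up to i = 4. First occurrence in the window: #5 on Sep 3, 2042 (4×5 = 20 days in).
Dec 3, 2042 is 111 days after the start; 111 ÷ 5 = 22 remainder 1. Last occurrence in the window: #23 on Dec 2, 2042.
Occurrences #5 through #23: 19 in total.

19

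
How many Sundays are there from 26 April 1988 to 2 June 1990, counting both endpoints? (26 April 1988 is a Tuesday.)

26 April 1988 is a Tuesday; the first Sunday on or after it is 1 May 1988 (5 days later).
From 1 May 1988 to 2 June 1990: 244 + 365 + 153 = 762 days (rest of 1988, 1989, to 2 June 1990 in 1990).
762 ÷ 7 = 108 full weeks with remainder 6, so 108 more Sundays after the first → 109.

109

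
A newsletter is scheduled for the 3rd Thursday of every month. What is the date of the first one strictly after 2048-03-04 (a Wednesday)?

2048-03-19

March 2048 starts on a Sunday; its first Thursday is the 5th, so the 3rd Thursday is the 19th — 2048-03-19.
2048-03-19 is after 2048-03-04, so that is the next one.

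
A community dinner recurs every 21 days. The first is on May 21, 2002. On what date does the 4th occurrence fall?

The 4th occurrence is 3 intervals after the first: 3 × 21 = 63 days after May 21, 2002.
May has 31 days — 10 days to the end of May leaves 53.
Jun has 30 days (23 left).
23 days into Jul → Jul 23, 2002.

Jul 23, 2002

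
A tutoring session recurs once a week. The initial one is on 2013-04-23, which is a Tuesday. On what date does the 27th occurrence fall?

The 27th occurrence is 26 intervals after the first: 26 × 7 = 182 days after 2013-04-23.
April has 30 days — 7 days to the end of April leaves 175.
May has 31 days (144 left).
June has 30 days (114 left).
July has 31 days (83 left).
August has 31 days (52 left).
September has 30 days (22 left).
22 days into October → 2013-10-22.

2013-10-22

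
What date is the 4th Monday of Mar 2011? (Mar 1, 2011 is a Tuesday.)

Mar 2011 begins on a Tuesday, so the first Monday is Mar 7 (6 days later).
The 4th Monday is 3 weeks later: 7 + 21 = 28.

Mar 28, 2011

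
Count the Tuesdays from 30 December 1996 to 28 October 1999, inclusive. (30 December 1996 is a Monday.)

30 December 1996 is a Monday; the first Tuesday on or after it is 31 December 1996 (1 day later).
From 31 December 1996 to 28 October 1999: 0 + 365 + 365 + 301 = 1031 days (rest of 1996, 1997, 1998, to 28 October 1999 in 1999).
1031 ÷ 7 = 147 full weeks with remainder 2, so 147 more Tuesdays after the first → 148.

148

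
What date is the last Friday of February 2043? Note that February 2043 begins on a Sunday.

February 2043 begins on a Sunday, so the first Friday is February 6 (5 days later).
February 2043 has 28 days. Adding weeks: 6, 13, 20, 27 — the last one ≤ 28 is the 27th.

2043-02-27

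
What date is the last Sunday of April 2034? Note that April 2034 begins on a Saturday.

2034-04-30

April 2034 begins on a Saturday, so the first Sunday is April 2 (1 day later).
April 2034 has 30 days. Adding weeks: 2, 9, 16, 23, 30 — the last one ≤ 30 is the 30th.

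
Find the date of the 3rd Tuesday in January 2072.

The first Tuesday of January 2072 is January 5.
The 3rd Tuesday is 2 weeks later: 5 + 14 = 19.

2072-01-19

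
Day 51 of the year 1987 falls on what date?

January has 31 days (51 − 31 = 20 remain).
20 into February → February 20.

20 February 1987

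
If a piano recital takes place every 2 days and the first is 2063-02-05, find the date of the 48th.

The 48th occurrence is 47 intervals after the first: 47 × 2 = 94 days after 2063-02-05.
February has 28 days — 23 days to the end of February leaves 71.
March has 31 days (40 left).
April has 30 days (10 left).
10 days into May → 2063-05-10.

2063-05-10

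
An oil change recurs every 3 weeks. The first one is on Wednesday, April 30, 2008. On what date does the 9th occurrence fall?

The 9th occurrence is 8 intervals after the first: 8 × 21 = 168 days after April 30, 2008.
April has 30 days — 0 days to the end of April leaves 168.
May has 31 days (137 left).
June has 30 days (107 left).
July has 31 days (76 left).
August has 31 days (45 left).
September has 30 days (15 left).
15 days into October → October 15, 2008.

October 15, 2008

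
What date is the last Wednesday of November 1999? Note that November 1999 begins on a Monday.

November 1999 begins on a Monday, so the first Wednesday is November 3 (2 days later).
November 1999 has 30 days. Adding weeks: 3, 10, 17, 24 — the last one ≤ 30 is the 24th.

1999-11-24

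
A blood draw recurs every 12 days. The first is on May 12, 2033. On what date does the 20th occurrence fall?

December 26, 2033

The 20th occurrence is 19 intervals after the first: 19 × 12 = 228 days after May 12, 2033.
May has 31 days — 19 days to the end of May leaves 209.
June has 30 days (179 left).
July has 31 days (148 left).
August has 31 days (117 left).
September has 30 days (87 left).
October has 31 days (56 left).
November has 30 days (26 left).
26 days into December → December 26, 2033.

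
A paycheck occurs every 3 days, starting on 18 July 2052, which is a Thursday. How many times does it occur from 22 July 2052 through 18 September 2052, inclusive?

Occurrences land 3·i days after 18 July 2052 for i = 0, 1, 2, …
22 July 2052 is 4 days after the start; 4 ÷ 3 = 1 remainder 1; since the remainder is 1, round up to i = 2. First occurrence in the window: #3 on 24 July 2052 (2×3 = 6 days in).
18 September 2052 is 62 days after the start; 62 ÷ 3 = 20 remainder 2. Last occurrence in the window: #21 on 16 September 2052.
Occurrences #3 through #21: 19 in total.

19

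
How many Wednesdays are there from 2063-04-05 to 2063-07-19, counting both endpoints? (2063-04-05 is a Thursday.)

2063-04-05 is a Thursday; the first Wednesday on or after it is 2063-04-11 (6 days later).
From 2063-04-11 to 2063-07-19: 19 + 31 + 30 + 19 = 99 days (rest of April, May, June, July).
99 ÷ 7 = 14 full weeks with remainder 1, so 14 more Wednesdays after the first → 15.

15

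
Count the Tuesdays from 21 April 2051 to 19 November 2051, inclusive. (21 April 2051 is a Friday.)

30

21 April 2051 is a Friday; the first Tuesday on or after it is 25 April 2051 (4 days later).
From 25 April 2051 to 19 November 2051: 5 + 31 + 30 + 31 + 31 + 30 + 31 + 19 = 208 days (rest of April, May, June, July, August, September, October, November).
208 ÷ 7 = 29 full weeks with remainder 5, so 29 more Tuesdays after the first → 30.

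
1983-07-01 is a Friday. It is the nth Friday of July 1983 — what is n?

Day 1 falls in week ⌈1/7⌉ of the month.
Days 1–7 hold the 1st Friday, 8–14 the 2nd, 15–21 the 3rd, 22–28 the 4th, 29–31 the 5th.
1 is in the range for the 1st.

1st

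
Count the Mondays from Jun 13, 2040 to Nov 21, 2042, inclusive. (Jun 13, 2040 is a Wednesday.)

Jun 13, 2040 is a Wednesday; the first Monday on or after it is Jun 18, 2040 (5 days later).
From Jun 18, 2040 to Nov 21, 2042: 196 + 365 + 325 = 886 days (rest of 2040, 2041, to Nov 21, 2042 in 2042).
886 ÷ 7 = 126 full weeks with remainder 4, so 126 more Mondays after the first → 127.

127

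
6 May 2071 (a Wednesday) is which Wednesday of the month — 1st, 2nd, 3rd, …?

1st

Day 6 falls in week ⌈6/7⌉ of the month.
Days 1–7 hold the 1st Wednesday, 8–14 the 2nd, 15–21 the 3rd, 22–28 the 4th, 29–31 the 5th.
6 is in the range for the 1st.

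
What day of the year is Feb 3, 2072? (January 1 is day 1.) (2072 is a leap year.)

Days in months before Feb: 31 = 31.
Plus 3 days into Feb → day 34.

34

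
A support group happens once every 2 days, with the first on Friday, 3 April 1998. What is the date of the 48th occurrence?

The 48th occurrence is 47 intervals after the first: 47 × 2 = 94 days after 3 April 1998.
April has 30 days — 27 days to the end of April leaves 67.
May has 31 days (36 left).
June has 30 days (6 left).
6 days into July → 6 July 1998.

6 July 1998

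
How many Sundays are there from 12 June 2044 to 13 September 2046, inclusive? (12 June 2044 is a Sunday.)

12 June 2044 is a Sunday; the first Sunday on or after it is 12 June 2044.
From 12 June 2044 to 13 September 2046: 202 + 365 + 256 = 823 days (rest of 2044, 2045, to 13 September 2046 in 2046).
823 ÷ 7 = 117 full weeks with remainder 4, so 117 more Sundays after the first → 118.

118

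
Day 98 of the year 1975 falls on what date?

January has 31 days (98 − 31 = 67 remain).
February has 28 days (67 − 28 = 39 remain).
March has 31 days (39 − 31 = 8 remain).
8 into April → April 8.

April 8, 1975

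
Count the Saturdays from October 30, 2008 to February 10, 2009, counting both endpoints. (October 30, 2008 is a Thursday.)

15

October 30, 2008 is a Thursday; the first Saturday on or after it is November 1, 2008 (2 days later).
From November 1, 2008 to February 10, 2009: 29 + 31 + 31 + 10 = 101 days (rest of November, December, January, February).
101 ÷ 7 = 14 full weeks with remainder 3, so 14 more Saturdays after the first → 15.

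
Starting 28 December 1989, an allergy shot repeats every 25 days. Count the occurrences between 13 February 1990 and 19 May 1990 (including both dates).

4

Occurrences land 25·i days after 28 December 1989 for i = 0, 1, 2, …
13 February 1990 is 47 days after the start; 47 ÷ 25 = 1 remainder 22; since the remainder is 22, round up to i = 2. First occurrence in the window: #3 on 16 February 1990 (2×25 = 50 days in).
19 May 1990 is 142 days after the start; 142 ÷ 25 = 5 remainder 17. Last occurrence in the window: #6 on 2 May 1990.
Occurrences #3 through #6: 4 in total.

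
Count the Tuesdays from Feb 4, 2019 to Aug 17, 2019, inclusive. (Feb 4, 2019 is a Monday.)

28

Feb 4, 2019 is a Monday; the first Tuesday on or after it is Feb 5, 2019 (1 day later).
From Feb 5, 2019 to Aug 17, 2019: 23 + 31 + 30 + 31 + 30 + 31 + 17 = 193 days (rest of Feb, Mar, Apr, May, Jun, Jul, Aug).
193 ÷ 7 = 27 full weeks with remainder 4, so 27 more Tuesdays after the first → 28.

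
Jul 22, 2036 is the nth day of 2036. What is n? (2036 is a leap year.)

204

Days in months before Jul: 31 + 29 + 31 + 30 + 31 + 30 = 182.
Plus 22 days into Jul → day 204.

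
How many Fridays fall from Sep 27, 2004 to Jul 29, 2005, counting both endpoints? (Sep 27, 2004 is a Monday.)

44

Sep 27, 2004 is a Monday; the first Friday on or after it is Oct 1, 2004 (4 days later).
From Oct 1, 2004 to Jul 29, 2005: 30 + 30 + 31 + 31 + 28 + 31 + 30 + 31 + 30 + 29 = 301 days (rest of Oct, Nov, Dec, Jan, Feb, Mar, Apr, May, Jun, Jul).
301 ÷ 7 = 43 full weeks with remainder 0, so 43 more Fridays after the first → 44.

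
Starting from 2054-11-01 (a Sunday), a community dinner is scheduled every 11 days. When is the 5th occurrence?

The 5th occurrence is 4 intervals after the first: 4 × 11 = 44 days after 2054-11-01.
November has 30 days — 29 days to the end of November leaves 15.
15 days into December → 2054-12-15.

2054-12-15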